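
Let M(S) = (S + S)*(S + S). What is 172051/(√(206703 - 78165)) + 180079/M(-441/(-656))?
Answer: 19373619136/194481 + 172051*√14282/42846 ≈ 1.0010e+5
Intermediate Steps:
M(S) = 4*S² (M(S) = (2*S)*(2*S) = 4*S²)
172051/(√(206703 - 78165)) + 180079/M(-441/(-656)) = 172051/(√(206703 - 78165)) + 180079/((4*(-441/(-656))²)) = 172051/(√128538) + 180079/((4*(-441*(-1/656))²)) = 172051/((3*√14282)) + 180079/((4*(441/656)²)) = 172051*(√14282/42846) + 180079/((4*(194481/430336))) = 172051*√14282/42846 + 180079/(194481/107584) = 172051*√14282/42846 + 180079*(107584/194481) = 172051*√14282/42846 + 19373619136/194481 = 19373619136/194481 + 172051*√14282/42846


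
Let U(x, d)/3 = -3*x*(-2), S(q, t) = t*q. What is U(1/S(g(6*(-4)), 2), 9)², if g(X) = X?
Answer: 9/64 ≈ 0.14063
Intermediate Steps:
S(q, t) = q*t
U(x, d) = 18*x (U(x, d) = 3*(-3*x*(-2)) = 3*(6*x) = 18*x)
U(1/S(g(6*(-4)), 2), 9)² = (18/(((6*(-4))*2)))² = (18/((-24*2)))² = (18/(-48))² = (18*(-1/48))² = (-3/8)² = 9/64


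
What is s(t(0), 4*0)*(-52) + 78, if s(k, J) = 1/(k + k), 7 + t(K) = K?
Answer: 572/7 ≈ 81.714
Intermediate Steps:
t(K) = -7 + K
s(k, J) = 1/(2*k)
s(t(0), 4*0)*(-52) + 78 = (1/(2*(-7 + 0)))*(-52) + 78 = ((1/2)/(-7))*(-52) + 78 = ((1/2)*(-1/7))*(-52) + 78 = -1/14*(-52) + 78 = 26/7 + 78 = 572/7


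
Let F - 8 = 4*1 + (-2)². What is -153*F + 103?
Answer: -2345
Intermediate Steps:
F = 16 (F = 8 + (4*1 + (-2)²) = 8 + (4 + 4) = 8 + 8 = 16)
-153*F + 103 = -153*16 + 103 = -2448 + 103 = -2345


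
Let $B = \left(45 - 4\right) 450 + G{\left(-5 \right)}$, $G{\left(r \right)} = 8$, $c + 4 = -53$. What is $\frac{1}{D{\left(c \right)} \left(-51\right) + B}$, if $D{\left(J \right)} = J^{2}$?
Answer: $- \frac{1}{147241} \approx -6.7916 \cdot 10^{-6}$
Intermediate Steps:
$c = -57$ ($c = -4 - 53 = -57$)
$B = 18458$ ($B = \left(45 - 4\right) 450 + 8 = 41 \cdot 450 + 8 = 18450 + 8 = 18458$)
$\frac{1}{D{\left(c \right)} \left(-51\right) + B} = \frac{1}{\left(-57\right)^{2} \left(-51\right) + 18458} = \frac{1}{3249 \left(-51\right) + 18458} = \frac{1}{-165699 + 18458} = \frac{1}{-147241} = - \frac{1}{147241}$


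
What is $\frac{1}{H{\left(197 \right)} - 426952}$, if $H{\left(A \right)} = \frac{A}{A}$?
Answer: $- \frac{1}{426951} \approx -2.3422 \cdot 10^{-6}$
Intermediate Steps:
$H{\left(A \right)} = 1$
$\frac{1}{H{\left(197 \right)} - 426952} = \frac{1}{1 - 426952} = \frac{1}{-426951} = - \frac{1}{426951}$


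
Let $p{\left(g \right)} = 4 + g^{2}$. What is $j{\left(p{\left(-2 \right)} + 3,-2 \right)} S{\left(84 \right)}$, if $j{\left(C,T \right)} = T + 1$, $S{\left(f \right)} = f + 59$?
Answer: $-143$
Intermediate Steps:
$S{\left(f \right)} = 59 + f$
$j{\left(C,T \right)} = 1 + T$
$j{\left(p{\left(-2 \right)} + 3,-2 \right)} S{\left(84 \right)} = \left(1 - 2\right) \left(59 + 84\right) = \left(-1\right) 143 = -143$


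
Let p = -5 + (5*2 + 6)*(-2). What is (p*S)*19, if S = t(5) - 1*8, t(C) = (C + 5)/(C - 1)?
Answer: 7733/2 ≈ 3866.5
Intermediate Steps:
t(C) = (5 + C)/(-1 + C)
p = -37 (p = -5 + (10 + 6)*(-2) = -5 + 16*(-2) = -5 - 32 = -37)
S = -11/2 (S = (5 + 5)/(-1 + 5) - 1*8 = 10/4 - 8 = (¼)*10 - 8 = 5/2 - 8 = -11/2 ≈ -5.5000)
(p*S)*19 = -37*(-11/2)*19 = (407/2)*19 = 7733/2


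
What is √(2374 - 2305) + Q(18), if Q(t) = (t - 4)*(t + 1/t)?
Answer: 2275/9 + √69 ≈ 261.08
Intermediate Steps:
Q(t) = (-4 + t)*(t + 1/t)
√(2374 - 2305) + Q(18) = √(2374 - 2305) + (1 + 18² - 4*18 - 4/18) = √69 + (1 + 324 - 72 - 4*1/18) = √69 + (1 + 324 - 72 - 2/9) = √69 + 2275/9 = 2275/9 + √69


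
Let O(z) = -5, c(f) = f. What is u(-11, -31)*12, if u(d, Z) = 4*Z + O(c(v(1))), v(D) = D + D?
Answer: -1548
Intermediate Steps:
v(D) = 2*D
u(d, Z) = -5 + 4*Z (u(d, Z) = 4*Z - 5 = -5 + 4*Z)
u(-11, -31)*12 = (-5 + 4*(-31))*12 = (-5 - 124)*12 = -129*12 = -1548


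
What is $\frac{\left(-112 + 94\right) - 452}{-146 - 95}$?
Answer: $\frac{470}{241} \approx 1.9502$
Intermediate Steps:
$\frac{\left(-112 + 94\right) - 452}{-146 - 95} = \frac{-18 - 452}{-241} = \left(-470\right) \left(- \frac{1}{241}\right) = \frac{470}{241}$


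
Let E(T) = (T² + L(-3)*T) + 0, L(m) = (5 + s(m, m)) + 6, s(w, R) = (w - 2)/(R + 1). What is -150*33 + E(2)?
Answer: -4919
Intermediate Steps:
s(w, R) = (-2 + w)/(1 + R)
L(m) = 11 + (-2 + m)/(1 + m) (L(m) = (5 + (-2 + m)/(1 + m)) + 6 = 11 + (-2 + m)/(1 + m))
E(T) = T² + 27*T/2 (E(T) = (T² + (3*(3 + 4*(-3))/(1 - 3))*T) + 0 = (T² + (3*(3 - 12)/(-2))*T) + 0 = (T² + (3*(-½)*(-9))*T) + 0 = (T² + 27*T/2) + 0 = T² + 27*T/2)
-150*33 + E(2) = -150*33 + (½)*2*(27 + 2*2) = -4950 + (½)*2*(27 + 4) = -4950 + (½)*2*31 = -4950 + 31 = -4919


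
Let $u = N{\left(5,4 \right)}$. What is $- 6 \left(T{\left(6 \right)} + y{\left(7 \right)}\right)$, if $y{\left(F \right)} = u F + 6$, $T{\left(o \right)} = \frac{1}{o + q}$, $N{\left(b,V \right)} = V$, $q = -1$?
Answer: $- \frac{1026}{5} \approx -205.2$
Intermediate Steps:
$u = 4$
$T{\left(o \right)} = \frac{1}{-1 + o}$ ($T{\left(o \right)} = \frac{1}{o - 1} = \frac{1}{-1 + o}$)
$y{\left(F \right)} = 6 + 4 F$ ($y{\left(F \right)} = 4 F + 6 = 6 + 4 F$)
$- 6 \left(T{\left(6 \right)} + y{\left(7 \right)}\right) = - 6 \left(\frac{1}{-1 + 6} + \left(6 + 4 \cdot 7\right)\right) = - 6 \left(\frac{1}{5} + \left(6 + 28\right)\right) = - 6 \left(\frac{1}{5} + 34\right) = \left(-6\right) \frac{171}{5} = - \frac{1026}{5}$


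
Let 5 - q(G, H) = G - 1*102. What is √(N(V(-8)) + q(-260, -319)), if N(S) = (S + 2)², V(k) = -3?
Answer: 4*√23 ≈ 19.183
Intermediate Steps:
N(S) = (2 + S)²
q(G, H) = 107 - G (q(G, H) = 5 - (G - 1*102) = 5 - (G - 102) = 5 - (-102 + G) = 5 + (102 - G) = 107 - G)
√(N(V(-8)) + q(-260, -319)) = √((2 - 3)² + (107 - 1*(-260))) = √((-1)² + (107 + 260)) = √(1 + 367) = √368 = 4*√23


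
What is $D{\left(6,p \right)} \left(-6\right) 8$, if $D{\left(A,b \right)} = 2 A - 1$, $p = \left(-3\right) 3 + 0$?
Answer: $-528$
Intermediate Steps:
$p = -9$ ($p = -9 + 0 = -9$)
$D{\left(A,b \right)} = -1 + 2 A$
$D{\left(6,p \right)} \left(-6\right) 8 = \left(-1 + 2 \cdot 6\right) \left(-6\right) 8 = \left(-1 + 12\right) \left(-6\right) 8 = 11 \left(-6\right) 8 = \left(-66\right) 8 = -528$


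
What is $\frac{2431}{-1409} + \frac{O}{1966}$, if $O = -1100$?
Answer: $- \frac{3164623}{1385047} \approx -2.2848$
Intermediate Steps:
$\frac{2431}{-1409} + \frac{O}{1966} = \frac{2431}{-1409} - \frac{1100}{1966} = 2431 \left(- \frac{1}{1409}\right) - \frac{550}{983} = - \frac{2431}{1409} - \frac{550}{983} = - \frac{3164623}{1385047}$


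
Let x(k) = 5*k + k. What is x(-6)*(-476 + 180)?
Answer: 10656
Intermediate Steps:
x(k) = 6*k
x(-6)*(-476 + 180) = (6*(-6))*(-476 + 180) = -36*(-296) = 10656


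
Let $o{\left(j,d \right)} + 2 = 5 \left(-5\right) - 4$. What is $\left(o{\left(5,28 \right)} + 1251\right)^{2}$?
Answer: $1488400$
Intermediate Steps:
$o{\left(j,d \right)} = -31$ ($o{\left(j,d \right)} = -2 + \left(5 \left(-5\right) - 4\right) = -2 - 29 = -31$)
$\left(o{\left(5,28 \right)} + 1251\right)^{2} = \left(-31 + 1251\right)^{2} = 1220^{2} = 1488400$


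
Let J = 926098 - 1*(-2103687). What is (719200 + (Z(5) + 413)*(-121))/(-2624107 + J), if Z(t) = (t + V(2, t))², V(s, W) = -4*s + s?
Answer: 334553/202839 ≈ 1.6494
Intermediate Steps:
V(s, W) = -3*s
Z(t) = (-6 + t)² (Z(t) = (t - 3*2)² = (t - 6)² = (-6 + t)²)
J = 3029785 (J = 926098 + 2103687 = 3029785)
(719200 + (Z(5) + 413)*(-121))/(-2624107 + J) = (719200 + ((-6 + 5)² + 413)*(-121))/(-2624107 + 3029785) = (719200 + ((-1)² + 413)*(-121))/405678 = (719200 + (1 + 413)*(-121))*(1/405678) = (719200 + 414*(-121))*(1/405678) = (719200 - 50094)*(1/405678) = 669106*(1/405678) = 334553/202839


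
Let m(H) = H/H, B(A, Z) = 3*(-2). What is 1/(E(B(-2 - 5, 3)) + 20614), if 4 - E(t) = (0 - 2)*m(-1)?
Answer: 1/20620 ≈ 4.8497e-5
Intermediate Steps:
B(A, Z) = -6
m(H) = 1
E(t) = 6 (E(t) = 4 - (0 - 2) = 4 - (-2) = 4 - 1*(-2) = 4 + 2 = 6)
1/(E(B(-2 - 5, 3)) + 20614) = 1/(6 + 20614) = 1/20620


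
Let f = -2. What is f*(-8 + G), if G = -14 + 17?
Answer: 10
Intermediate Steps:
G = 3
f*(-8 + G) = -2*(-8 + 3) = -2*(-5) = 10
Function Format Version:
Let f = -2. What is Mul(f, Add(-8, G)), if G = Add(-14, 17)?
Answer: 10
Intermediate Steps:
G = 3
Mul(f, Add(-8, G)) = Mul(-2, Add(-8, 3)) = Mul(-2, -5) = 10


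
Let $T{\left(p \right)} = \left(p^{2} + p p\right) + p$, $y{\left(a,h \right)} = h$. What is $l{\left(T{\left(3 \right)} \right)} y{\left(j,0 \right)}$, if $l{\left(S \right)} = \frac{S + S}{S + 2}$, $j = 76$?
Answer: $0$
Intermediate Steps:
$T{\left(p \right)} = p + 2 p^{2}$ ($T{\left(p \right)} = \left(p^{2} + p^{2}\right) + p = 2 p^{2} + p = p + 2 p^{2}$)
$l{\left(S \right)} = \frac{2 S}{2 + S}$
$l{\left(T{\left(3 \right)} \right)} y{\left(j,0 \right)} = \frac{2 \cdot 3 \left(1 + 2 \cdot 3\right)}{2 + 3 \left(1 + 2 \cdot 3\right)} 0 = \frac{2 \cdot 3 \left(1 + 6\right)}{2 + 3 \left(1 + 6\right)} 0 = \frac{2 \cdot 3 \cdot 7}{2 + 3 \cdot 7} \cdot 0 = 2 \cdot 21 \frac{1}{2 + 21} \cdot 0 = 2 \cdot 21 \cdot \frac{1}{23} \cdot 0 = \frac{42}{23} \cdot 0 = 0$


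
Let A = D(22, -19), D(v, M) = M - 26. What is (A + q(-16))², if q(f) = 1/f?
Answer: 519841/256 ≈ 2030.6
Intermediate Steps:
D(v, M) = -26 + M
A = -45 (A = -26 - 19 = -45)
(A + q(-16))² = (-45 + 1/(-16))² = (-45 - 1/16)² = (-721/16)² = 519841/256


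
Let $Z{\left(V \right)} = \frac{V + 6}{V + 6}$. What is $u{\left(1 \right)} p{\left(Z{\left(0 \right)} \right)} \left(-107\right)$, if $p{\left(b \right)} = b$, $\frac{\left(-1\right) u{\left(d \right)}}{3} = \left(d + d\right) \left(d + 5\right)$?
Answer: $3852$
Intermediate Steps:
$Z{\left(V \right)} = 1$ ($Z{\left(V \right)} = \frac{6 + V}{6 + V} = 1$)
$u{\left(d \right)} = - 6 d \left(5 + d\right)$ ($u{\left(d \right)} = - 3 \left(d + d\right) \left(d + 5\right) = - 3 \cdot 2 d \left(5 + d\right) = - 6 d \left(5 + d\right)$)
$u{\left(1 \right)} p{\left(Z{\left(0 \right)} \right)} \left(-107\right) = \left(-6\right) 1 \left(5 + 1\right) 1 \left(-107\right) = \left(-6\right) 1 \cdot 6 \cdot 1 \left(-107\right) = \left(-36\right) 1 \left(-107\right) = \left(-36\right) \left(-107\right) = 3852$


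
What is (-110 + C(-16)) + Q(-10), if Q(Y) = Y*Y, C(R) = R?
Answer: -26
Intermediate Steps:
Q(Y) = Y²
(-110 + C(-16)) + Q(-10) = (-110 - 16) + (-10)² = -126 + 100 = -26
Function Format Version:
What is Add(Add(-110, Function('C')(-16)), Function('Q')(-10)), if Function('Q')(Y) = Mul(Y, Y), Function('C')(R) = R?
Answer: -26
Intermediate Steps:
Function('Q')(Y) = Pow(Y, 2)
Add(Add(-110, Function('C')(-16)), Function('Q')(-10)) = Add(Add(-110, -16), Pow(-10, 2)) = Add(-126, 100) = -26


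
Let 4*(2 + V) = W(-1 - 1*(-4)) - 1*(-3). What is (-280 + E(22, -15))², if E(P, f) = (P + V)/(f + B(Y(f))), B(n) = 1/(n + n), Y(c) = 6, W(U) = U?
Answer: 2537942884/32041 ≈ 79209.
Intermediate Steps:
B(n) = 1/(2*n)
V = -½ (V = -2 + ((-1 - 1*(-4)) - 1*(-3))/4 = -2 + ((-1 + 4) + 3)/4 = -2 + (3 + 3)/4 = -2 + (¼)*6 = -2 + 3/2 = -½ ≈ -0.50000)
E(P, f) = (-½ + P)/(1/12 + f) (E(P, f) = (P - ½)/(f + (½)/6) = (-½ + P)/(f + (½)*(⅙)) = (-½ + P)/(f + 1/12) = (-½ + P)/(1/12 + f))
(-280 + E(22, -15))² = (-280 + 6*(-1 + 2*22)/(1 + 12*(-15)))² = (-280 + 6*(-1 + 44)/(1 - 180))² = (-280 + 6*43/(-179))² = (-280 + 6*(-1/179)*43)² = (-280 - 258/179)² = (-50378/179)² = 2537942884/32041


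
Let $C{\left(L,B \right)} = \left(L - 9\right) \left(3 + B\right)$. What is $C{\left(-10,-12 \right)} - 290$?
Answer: $-119$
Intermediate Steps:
$C{\left(L,B \right)} = \left(-9 + L\right) \left(3 + B\right)$
$C{\left(-10,-12 \right)} - 290 = \left(-27 - -108 + 3 \left(-10\right) - -120\right) - 290 = \left(-27 + 108 - 30 + 120\right) - 290 = 171 - 290 = -119$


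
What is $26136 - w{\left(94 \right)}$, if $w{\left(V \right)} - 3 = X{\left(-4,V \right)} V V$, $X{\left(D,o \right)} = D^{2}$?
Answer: $-115243$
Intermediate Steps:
$w{\left(V \right)} = 3 + 16 V^{2}$ ($w{\left(V \right)} = 3 + \left(-4\right)^{2} V V = 3 + 16 V V = 3 + 16 V^{2}$)
$26136 - w{\left(94 \right)} = 26136 - \left(3 + 16 \cdot 94^{2}\right) = 26136 - \left(3 + 16 \cdot 8836\right) = 26136 - \left(3 + 141376\right) = 26136 - 141379 = -115243$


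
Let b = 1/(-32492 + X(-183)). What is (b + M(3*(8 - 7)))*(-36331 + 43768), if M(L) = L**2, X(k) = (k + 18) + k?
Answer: 2198072283/32840 ≈ 66933.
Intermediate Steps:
X(k) = 18 + 2*k (X(k) = (18 + k) + k = 18 + 2*k)
b = -1/32840 (b = 1/(-32492 + (18 + 2*(-183))) = 1/(-32492 + (18 - 366)) = 1/(-32492 - 348) = 1/(-32840) = -1/32840 ≈ -3.0451e-5)
(b + M(3*(8 - 7)))*(-36331 + 43768) = (-1/32840 + (3*(8 - 7))**2)*(-36331 + 43768) = (-1/32840 + (3*1)**2)*7437 = (-1/32840 + 3**2)*7437 = (-1/32840 + 9)*7437 = (295559/32840)*7437 = 2198072283/32840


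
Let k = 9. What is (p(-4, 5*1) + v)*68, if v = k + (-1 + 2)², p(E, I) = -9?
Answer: 68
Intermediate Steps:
v = 10 (v = 9 + (-1 + 2)² = 9 + 1² = 9 + 1 = 10)
(p(-4, 5*1) + v)*68 = (-9 + 10)*68 = 1*68 = 68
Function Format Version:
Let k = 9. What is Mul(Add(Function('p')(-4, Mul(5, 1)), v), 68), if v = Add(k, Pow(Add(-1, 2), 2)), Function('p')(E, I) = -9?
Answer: 68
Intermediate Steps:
v = 10 (v = Add(9, Pow(Add(-1, 2), 2)) = Add(9, Pow(1, 2)) = Add(9, 1) = 10)
Mul(Add(Function('p')(-4, Mul(5, 1)), v), 68) = Mul(Add(-9, 10), 68) = Mul(1, 68) = 68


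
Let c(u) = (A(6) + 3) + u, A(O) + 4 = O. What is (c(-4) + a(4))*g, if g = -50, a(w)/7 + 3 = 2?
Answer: 300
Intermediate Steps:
A(O) = -4 + O
a(w) = -7 (a(w) = -21 + 7*2 = -21 + 14 = -7)
c(u) = 5 + u (c(u) = ((-4 + 6) + 3) + u = (2 + 3) + u = 5 + u)
(c(-4) + a(4))*g = ((5 - 4) - 7)*(-50) = (1 - 7)*(-50) = -6*(-50) = 300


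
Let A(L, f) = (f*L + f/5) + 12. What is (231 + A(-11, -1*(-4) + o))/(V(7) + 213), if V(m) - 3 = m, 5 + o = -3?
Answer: 1431/1115 ≈ 1.2834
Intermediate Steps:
o = -8 (o = -5 - 3 = -8)
V(m) = 3 + m
A(L, f) = 12 + f/5 + L*f (A(L, f) = (L*f + f/5) + 12 = (f/5 + L*f) + 12 = 12 + f/5 + L*f)
(231 + A(-11, -1*(-4) + o))/(V(7) + 213) = (231 + (12 + (-1*(-4) - 8)/5 - 11*(-1*(-4) - 8)))/((3 + 7) + 213) = (231 + (12 + (4 - 8)/5 - 11*(4 - 8)))/(10 + 213) = (231 + (12 + (⅕)*(-4) - 11*(-4)))/223 = (231 + (12 - ⅘ + 44))*(1/223) = (231 + 276/5)*(1/223) = (1431/5)*(1/223) = 1431/1115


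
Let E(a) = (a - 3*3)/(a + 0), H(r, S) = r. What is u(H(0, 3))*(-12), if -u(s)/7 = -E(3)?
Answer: 168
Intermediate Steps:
E(a) = (-9 + a)/a (E(a) = (a - 9)/a = (-9 + a)/a)
u(s) = -14 (u(s) = -(-7)*(-9 + 3)/3 = -(-7)*(1/3)*(-6) = -(-7)*(-2) = -7*2 = -14)
u(H(0, 3))*(-12) = -14*(-12) = 168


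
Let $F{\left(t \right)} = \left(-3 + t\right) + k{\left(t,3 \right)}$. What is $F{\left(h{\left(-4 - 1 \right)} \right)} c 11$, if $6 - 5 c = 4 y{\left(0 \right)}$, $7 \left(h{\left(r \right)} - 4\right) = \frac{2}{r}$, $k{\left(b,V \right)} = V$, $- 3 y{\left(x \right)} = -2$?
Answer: $\frac{1012}{35} \approx 28.914$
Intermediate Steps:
$y{\left(x \right)} = \frac{2}{3}$ ($y{\left(x \right)} = \left(- \frac{1}{3}\right) \left(-2\right) = \frac{2}{3}$)
$h{\left(r \right)} = 4 + \frac{2}{7 r}$ ($h{\left(r \right)} = 4 + \frac{2 \frac{1}{r}}{7} = 4 + \frac{2}{7 r}$)
$F{\left(t \right)} = t$ ($F{\left(t \right)} = \left(-3 + t\right) + 3 = t$)
$c = \frac{2}{3}$ ($c = \frac{6}{5} - \frac{4 \cdot \frac{2}{3}}{5} = \frac{6}{5} - \frac{8}{15} = \frac{2}{3} \approx 0.66667$)
$F{\left(h{\left(-4 - 1 \right)} \right)} c 11 = \left(4 + \frac{2}{7 \left(-4 - 1\right)}\right) \frac{2}{3} \cdot 11 = \left(4 + \frac{2}{7 \left(-5\right)}\right) \frac{2}{3} \cdot 11 = \left(4 + \frac{2}{7} \left(- \frac{1}{5}\right)\right) \frac{2}{3} \cdot 11 = \left(4 - \frac{2}{35}\right) \frac{2}{3} \cdot 11 = \frac{138}{35} \cdot \frac{2}{3} \cdot 11 = \frac{92}{35} \cdot 11 = \frac{1012}{35}$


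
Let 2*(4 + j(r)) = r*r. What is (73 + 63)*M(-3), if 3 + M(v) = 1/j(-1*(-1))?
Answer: -3128/7 ≈ -446.86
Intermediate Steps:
j(r) = -4 + r²/2 (j(r) = -4 + (r*r)/2 = -4 + r²/2)
M(v) = -23/7 (M(v) = -3 + 1/(-4 + (-1*(-1))²/2) = -3 + 1/(-4 + (½)*1²) = -3 + 1/(-4 + (½)*1) = -3 + 1/(-4 + ½) = -3 + 1/(-7/2) = -3 - 2/7 = -23/7)
(73 + 63)*M(-3) = (73 + 63)*(-23/7) = 136*(-23/7) = -3128/7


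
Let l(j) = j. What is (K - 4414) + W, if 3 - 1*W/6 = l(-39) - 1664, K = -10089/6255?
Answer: 4045169/695 ≈ 5820.4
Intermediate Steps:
K = -1121/695 (K = -10089*1/6255 = -1121/695 ≈ -1.6129)
W = 10236 (W = 18 - 6*(-39 - 1664) = 18 - 6*(-1703) = 18 + 10218 = 10236)
(K - 4414) + W = (-1121/695 - 4414) + 10236 = -3068851/695 + 10236 = 4045169/695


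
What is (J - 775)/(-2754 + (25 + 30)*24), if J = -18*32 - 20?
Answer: 457/478 ≈ 0.95607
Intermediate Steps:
J = -596 (J = -576 - 20 = -596)
(J - 775)/(-2754 + (25 + 30)*24) = (-596 - 775)/(-2754 + (25 + 30)*24) = -1371/(-2754 + 55*24) = -1371/(-2754 + 1320) = -1371/(-1434) = -1371*(-1/1434) = 457/478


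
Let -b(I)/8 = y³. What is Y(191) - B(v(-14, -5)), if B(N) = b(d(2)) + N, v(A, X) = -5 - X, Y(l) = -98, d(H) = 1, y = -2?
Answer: -162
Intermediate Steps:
b(I) = 64 (b(I) = -8*(-2)³ = -8*(-8) = 64)
B(N) = 64 + N
Y(191) - B(v(-14, -5)) = -98 - (64 + (-5 - 1*(-5))) = -98 - (64 + (-5 + 5)) = -98 - (64 + 0) = -98 - 1*64 = -98 - 64 = -162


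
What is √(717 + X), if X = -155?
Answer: √562 ≈ 23.707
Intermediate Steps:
√(717 + X) = √(717 - 155) = √562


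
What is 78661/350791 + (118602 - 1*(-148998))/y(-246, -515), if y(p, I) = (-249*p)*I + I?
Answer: 95503751969/442646675723 ≈ 0.21576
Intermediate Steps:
y(p, I) = I - 249*I*p (y(p, I) = -249*I*p + I = I - 249*I*p)
78661/350791 + (118602 - 1*(-148998))/y(-246, -515) = 78661/350791 + (118602 - 1*(-148998))/((-515*(1 - 249*(-246)))) = 78661*(1/350791) + (118602 + 148998)/((-515*(1 + 61254))) = 78661/350791 + 267600/((-515*61255)) = 78661/350791 + 267600/(-31546325) = 78661/350791 + 267600*(-1/31546325) = 78661/350791 - 10704/1261853 = 95503751969/442646675723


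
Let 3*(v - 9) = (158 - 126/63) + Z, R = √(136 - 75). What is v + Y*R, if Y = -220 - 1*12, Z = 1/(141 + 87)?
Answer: 41725/684 - 232*√61 ≈ -1751.0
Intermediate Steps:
Z = 1/228 ≈ 0.0043860
R = √61 ≈ 7.8102
Y = -232 (Y = -220 - 12 = -232)
v = 41725/684 (v = 9 + ((158 - 126/63) + 1/228)/3 = 9 + ((158 - 126*1/63) + 1/228)/3 = 9 + ((158 - 2) + 1/228)/3 = 9 + (156 + 1/228)/3 = 9 + (⅓)*(35569/228) = 9 + 35569/684 = 41725/684 ≈ 61.001)
v + Y*R = 41725/684 - 232*√61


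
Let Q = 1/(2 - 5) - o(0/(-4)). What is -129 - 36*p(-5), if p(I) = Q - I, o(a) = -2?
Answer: -369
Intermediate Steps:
Q = 5/3 (Q = 1/(2 - 5) - 1*(-2) = 1/(-3) + 2 = -⅓ + 2 = 5/3 ≈ 1.6667)
p(I) = 5/3 - I
-129 - 36*p(-5) = -129 - 36*(5/3 - 1*(-5)) = -129 - 36*(5/3 + 5) = -129 - 36*20/3 = -129 - 240 = -369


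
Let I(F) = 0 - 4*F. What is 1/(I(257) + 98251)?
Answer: 1/97223 ≈ 1.0286e-5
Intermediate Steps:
I(F) = -4*F
1/(I(257) + 98251) = 1/(-4*257 + 98251) = 1/(-1028 + 98251) = 1/97223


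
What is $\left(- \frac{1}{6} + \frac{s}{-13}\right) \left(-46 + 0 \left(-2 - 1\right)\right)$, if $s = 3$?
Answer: $\frac{713}{39} \approx 18.282$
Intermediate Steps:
$\left(- \frac{1}{6} + \frac{s}{-13}\right) \left(-46 + 0 \left(-2 - 1\right)\right) = \left(- \frac{1}{6} + \frac{3}{-13}\right) \left(-46 + 0 \left(-2 - 1\right)\right) = \left(\left(-1\right) \frac{1}{6} + 3 \left(- \frac{1}{13}\right)\right) \left(-46 + 0 \left(-3\right)\right) = \left(- \frac{1}{6} - \frac{3}{13}\right) \left(-46 + 0\right) = \left(- \frac{31}{78}\right) \left(-46\right) = \frac{713}{39}$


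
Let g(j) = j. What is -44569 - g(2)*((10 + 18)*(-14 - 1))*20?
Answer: -27769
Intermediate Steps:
-44569 - g(2)*((10 + 18)*(-14 - 1))*20 = -44569 - 2*((10 + 18)*(-14 - 1))*20 = -44569 - 2*(28*(-15))*20 = -44569 - 2*(-420)*20 = -44569 - (-840)*20 = -44569 - 1*(-16800) = -44569 + 16800 = -27769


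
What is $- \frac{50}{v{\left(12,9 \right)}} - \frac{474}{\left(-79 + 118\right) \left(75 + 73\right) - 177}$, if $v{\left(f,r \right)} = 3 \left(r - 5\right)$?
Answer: $- \frac{47573}{11190} \approx -4.2514$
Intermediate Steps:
$v{\left(f,r \right)} = -15 + 3 r$ ($v{\left(f,r \right)} = 3 \left(-5 + r\right) = -15 + 3 r$)
$- \frac{50}{v{\left(12,9 \right)}} - \frac{474}{\left(-79 + 118\right) \left(75 + 73\right) - 177} = - \frac{50}{-15 + 3 \cdot 9} - \frac{474}{\left(-79 + 118\right) \left(75 + 73\right) - 177} = - \frac{50}{-15 + 27} - \frac{474}{39 \cdot 148 - 177} = - \frac{50}{12} - \frac{474}{5772 - 177} = \left(-50\right) \frac{1}{12} - \frac{474}{5595} = - \frac{25}{6} - \frac{158}{1865} = - \frac{47573}{11190}$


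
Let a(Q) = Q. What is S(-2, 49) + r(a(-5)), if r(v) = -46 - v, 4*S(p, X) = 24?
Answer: -35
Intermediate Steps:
S(p, X) = 6 (S(p, X) = (¼)*24 = 6)
S(-2, 49) + r(a(-5)) = 6 + (-46 - 1*(-5)) = 6 + (-46 + 5) = 6 - 41 = -35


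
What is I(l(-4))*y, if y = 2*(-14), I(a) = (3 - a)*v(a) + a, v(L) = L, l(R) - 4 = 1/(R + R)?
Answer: -217/16 ≈ -13.563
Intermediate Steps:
l(R) = 4 + 1/(2*R) (l(R) = 4 + 1/(R + R) = 4 + 1/(2*R))
I(a) = a + a*(3 - a) (I(a) = (3 - a)*a + a = a*(3 - a) + a = a + a*(3 - a))
y = -28
I(l(-4))*y = ((4 + (½)/(-4))*(4 - (4 + (½)/(-4))))*(-28) = ((4 + (½)*(-¼))*(4 - (4 + (½)*(-¼))))*(-28) = ((4 - ⅛)*(4 - (4 - ⅛)))*(-28) = (31*(4 - 1*31/8)/8)*(-28) = (31*(4 - 31/8)/8)*(-28) = ((31/8)*(⅛))*(-28) = (31/64)*(-28) = -217/16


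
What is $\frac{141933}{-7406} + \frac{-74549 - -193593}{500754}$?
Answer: $- \frac{1525910383}{80621394} \approx -18.927$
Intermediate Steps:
$\frac{141933}{-7406} + \frac{-74549 - -193593}{500754} = 141933 \left(- \frac{1}{7406}\right) + \left(-74549 + 193593\right) \frac{1}{500754} = - \frac{6171}{322} + 119044 \cdot \frac{1}{500754} = - \frac{6171}{322} + \frac{59522}{250377} = - \frac{1525910383}{80621394}$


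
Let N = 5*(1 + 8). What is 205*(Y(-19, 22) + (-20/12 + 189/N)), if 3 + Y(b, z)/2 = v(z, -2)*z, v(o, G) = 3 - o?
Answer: -516272/3 ≈ -1.7209e+5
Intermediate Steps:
N = 45 (N = 5*9 = 45)
Y(b, z) = -6 + 2*z*(3 - z) (Y(b, z) = -6 + 2*((3 - z)*z) = -6 + 2*(z*(3 - z)) = -6 + 2*z*(3 - z))
205*(Y(-19, 22) + (-20/12 + 189/N)) = 205*((-6 - 2*22*(-3 + 22)) + (-20/12 + 189/45)) = 205*((-6 - 2*22*19) + (-20*1/12 + 189*(1/45))) = 205*((-6 - 836) + (-5/3 + 21/5)) = 205*(-842 + 38/15) = 205*(-12592/15) = -516272/3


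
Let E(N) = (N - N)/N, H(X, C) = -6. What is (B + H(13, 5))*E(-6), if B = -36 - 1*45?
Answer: 0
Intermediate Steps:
B = -81 (B = -36 - 45 = -81)
E(N) = 0 (E(N) = 0/N = 0)
(B + H(13, 5))*E(-6) = (-81 - 6)*0 = -87*0 = 0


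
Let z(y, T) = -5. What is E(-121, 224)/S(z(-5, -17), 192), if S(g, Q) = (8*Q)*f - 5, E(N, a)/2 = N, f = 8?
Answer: -242/12283 ≈ -0.019702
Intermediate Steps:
E(N, a) = 2*N
S(g, Q) = -5 + 64*Q (S(g, Q) = (8*Q)*8 - 5 = 64*Q - 5 = -5 + 64*Q)
E(-121, 224)/S(z(-5, -17), 192) = (2*(-121))/(-5 + 64*192) = -242/(-5 + 12288) = -242/12283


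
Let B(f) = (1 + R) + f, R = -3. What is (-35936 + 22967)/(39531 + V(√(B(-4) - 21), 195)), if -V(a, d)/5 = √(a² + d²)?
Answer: -18988057/57842593 - 7205*√4222/57842593 ≈ -0.33636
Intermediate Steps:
B(f) = -2 + f (B(f) = (1 - 3) + f = -2 + f)
V(a, d) = -5*√(a² + d²)
(-35936 + 22967)/(39531 + V(√(B(-4) - 21), 195)) = (-35936 + 22967)/(39531 - 5*√((√((-2 - 4) - 21))² + 195²)) = -12969/(39531 - 5*√((√(-6 - 21))² + 38025)) = -12969/(39531 - 5*√((√(-27))² + 38025)) = -12969/(39531 - 5*√((3*I*√3)² + 38025)) = -12969/(39531 - 5*√(-27 + 38025)) = -12969/(39531 - 15*√4222)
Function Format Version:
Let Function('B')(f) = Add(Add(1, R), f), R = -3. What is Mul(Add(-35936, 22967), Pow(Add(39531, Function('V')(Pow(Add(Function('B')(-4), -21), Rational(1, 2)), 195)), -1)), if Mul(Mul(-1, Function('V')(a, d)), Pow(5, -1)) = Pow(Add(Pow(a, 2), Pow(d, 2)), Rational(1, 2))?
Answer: Add(Rational(-18988057, 57842593), Mul(Rational(-7205, 57842593), Pow(4222, Rational(1, 2)))) ≈ -0.33636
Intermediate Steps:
Function('B')(f) = Add(-2, f) (Function('B')(f) = Add(Add(1, -3), f) = Add(-2, f))
Function('V')(a, d) = Mul(-5, Pow(Add(Pow(a, 2), Pow(d, 2)), Rational(1, 2)))
Mul(Add(-35936, 22967), Pow(Add(39531, Function('V')(Pow(Add(Function('B')(-4), -21), Rational(1, 2)), 195)), -1)) = Mul(Add(-35936, 22967), Pow(Add(39531, Mul(-5, Pow(Add(Pow(Pow(Add(Add(-2, -4), -21), Rational(1, 2)), 2), Pow(195, 2)), Rational(1, 2)))), -1)) = Mul(-12969, Pow(Add(39531, Mul(-5, Pow(Add(Pow(Pow(Add(-6, -21), Rational(1, 2)), 2), 38025), Rational(1, 2)))), -1)) = Mul(-12969, Pow(Add(39531, Mul(-5, Pow(Add(Pow(Pow(-27, Rational(1, 2)), 2), 38025), Rational(1, 2)))), -1)) = Mul(-12969, Pow(Add(39531, Mul(-5, Pow(Add(Pow(Mul(3, I, Pow(3, Rational(1, 2))), 2), 38025), Rational(1, 2)))), -1)) = Mul(-12969, Pow(Add(39531, Mul(-5, Pow(Add(-27, 38025), Rational(1, 2)))), -1)) = Mul(-12969, Pow(Add(39531, Mul(-5, Pow(37998, Rational(1, 2)))), -1)) = Mul(-12969, Pow(Add(39531, Mul(-5, Mul(3, Pow(4222, Rational(1, 2))))), -1)) = Mul(-12969, Pow(Add(39531, Mul(-15, Pow(4222, Rational(1, 2)))), -1))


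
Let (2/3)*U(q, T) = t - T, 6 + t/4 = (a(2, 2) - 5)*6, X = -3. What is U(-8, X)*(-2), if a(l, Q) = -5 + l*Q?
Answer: 495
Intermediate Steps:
a(l, Q) = -5 + Q*l
t = -168 (t = -24 + 4*(((-5 + 2*2) - 5)*6) = -24 + 4*(((-5 + 4) - 5)*6) = -24 + 4*((-1 - 5)*6) = -24 + 4*(-6*6) = -24 + 4*(-36) = -24 - 144 = -168)
U(q, T) = -252 - 3*T/2 (U(q, T) = 3*(-168 - T)/2 = -252 - 3*T/2)
U(-8, X)*(-2) = (-252 - 3/2*(-3))*(-2) = (-252 + 9/2)*(-2) = -495/2*(-2) = 495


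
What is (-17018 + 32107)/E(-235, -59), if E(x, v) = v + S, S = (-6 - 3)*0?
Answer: -15089/59 ≈ -255.75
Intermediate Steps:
S = 0 (S = -9*0 = 0)
E(x, v) = v (E(x, v) = v + 0 = v)
(-17018 + 32107)/E(-235, -59) = (-17018 + 32107)/(-59) = 15089*(-1/59) = -15089/59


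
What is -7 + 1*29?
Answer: 22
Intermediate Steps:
-7 + 1*29 = -7 + 29 = 22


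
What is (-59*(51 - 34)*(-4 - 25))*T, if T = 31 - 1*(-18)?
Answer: 1425263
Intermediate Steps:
T = 49 (T = 31 + 18 = 49)
(-59*(51 - 34)*(-4 - 25))*T = -59*(51 - 34)*(-4 - 25)*49 = -1003*(-29)*49 = -59*(-493)*49 = 29087*49 = 1425263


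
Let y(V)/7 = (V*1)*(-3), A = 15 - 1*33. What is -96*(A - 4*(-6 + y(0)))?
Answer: -576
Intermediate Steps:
A = -18 (A = 15 - 33 = -18)
y(V) = -21*V (y(V) = 7*((V*1)*(-3)) = 7*(V*(-3)) = 7*(-3*V) = -21*V)
-96*(A - 4*(-6 + y(0))) = -96*(-18 - 4*(-6 - 21*0)) = -96*(-18 - 4*(-6 + 0)) = -96*(-18 - 4*(-6)) = -96*(-18 + 24) = -96*6 = -576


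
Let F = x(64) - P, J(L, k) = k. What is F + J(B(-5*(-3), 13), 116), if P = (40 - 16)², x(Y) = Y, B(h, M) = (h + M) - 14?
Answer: -396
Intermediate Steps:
B(h, M) = -14 + M + h (B(h, M) = (M + h) - 14 = -14 + M + h)
P = 576 (P = 24² = 576)
F = -512 (F = 64 - 1*576 = 64 - 576 = -512)
F + J(B(-5*(-3), 13), 116) = -512 + 116 = -396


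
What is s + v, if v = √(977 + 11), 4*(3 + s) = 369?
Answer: 357/4 + 2*√247 ≈ 120.68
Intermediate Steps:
s = 357/4 (s = -3 + (¼)*369 = -3 + 369/4 = 357/4 ≈ 89.250)
v = 2*√247 (v = √988 = 2*√247 ≈ 31.432)
s + v = 357/4 + 2*√247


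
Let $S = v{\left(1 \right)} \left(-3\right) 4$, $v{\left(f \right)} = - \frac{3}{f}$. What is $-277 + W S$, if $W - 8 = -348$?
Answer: $-12517$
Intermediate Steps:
$W = -340$ ($W = 8 - 348 = -340$)
$S = 36$ ($S = - \frac{3}{1} \left(-3\right) 4 = \left(-3\right) 1 \left(-3\right) 4 = \left(-3\right) \left(-3\right) 4 = 9 \cdot 4 = 36$)
$-277 + W S = -277 - 12240 = -12517$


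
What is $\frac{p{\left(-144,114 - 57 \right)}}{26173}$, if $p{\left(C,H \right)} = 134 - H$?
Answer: $\frac{11}{3739} \approx 0.002942$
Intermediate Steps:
$\frac{p{\left(-144,114 - 57 \right)}}{26173} = \frac{134 - \left(114 - 57\right)}{26173} = \left(134 - 57\right) \frac{1}{26173} = 77 \cdot \frac{1}{26173} = \frac{11}{3739}$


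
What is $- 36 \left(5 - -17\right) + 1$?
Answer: $-791$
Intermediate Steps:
$- 36 \left(5 - -17\right) + 1 = - 36 \left(5 + 17\right) + 1 = \left(-36\right) 22 + 1 = -792 + 1 = -791$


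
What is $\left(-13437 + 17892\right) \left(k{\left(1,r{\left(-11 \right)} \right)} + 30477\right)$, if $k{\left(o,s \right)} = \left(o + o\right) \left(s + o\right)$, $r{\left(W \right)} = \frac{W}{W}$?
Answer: $135792855$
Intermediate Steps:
$r{\left(W \right)} = 1$
$k{\left(o,s \right)} = 2 o \left(o + s\right)$
$\left(-13437 + 17892\right) \left(k{\left(1,r{\left(-11 \right)} \right)} + 30477\right) = \left(-13437 + 17892\right) \left(2 \cdot 1 \left(1 + 1\right) + 30477\right) = 4455 \left(2 \cdot 1 \cdot 2 + 30477\right) = 4455 \left(4 + 30477\right) = 4455 \cdot 30481 = 135792855$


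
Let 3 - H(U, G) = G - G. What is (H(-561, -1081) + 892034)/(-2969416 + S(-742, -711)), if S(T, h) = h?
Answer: -892037/2970127 ≈ -0.30034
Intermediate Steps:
H(U, G) = 3 (H(U, G) = 3 - (G - G) = 3 - 1*0 = 3 + 0 = 3)
(H(-561, -1081) + 892034)/(-2969416 + S(-742, -711)) = (3 + 892034)/(-2969416 - 711) = 892037/(-2970127) = 892037*(-1/2970127) = -892037/2970127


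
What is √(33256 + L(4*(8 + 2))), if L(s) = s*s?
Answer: 2*√8714 ≈ 186.70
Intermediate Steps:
L(s) = s²
√(33256 + L(4*(8 + 2))) = √(33256 + (4*(8 + 2))²) = √(33256 + (4*10)²) = √(33256 + 40²) = √(33256 + 1600) = √34856 = 2*√8714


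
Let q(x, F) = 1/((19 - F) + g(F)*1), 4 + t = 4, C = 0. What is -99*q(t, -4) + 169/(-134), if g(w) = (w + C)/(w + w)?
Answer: -34475/6298 ≈ -5.4740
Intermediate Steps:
t = 0 (t = -4 + 4 = 0)
g(w) = 1/2 (g(w) = (w + 0)/(w + w) = w/((2*w)) = w*(1/(2*w)) = 1/2)
q(x, F) = 1/(39/2 - F) (q(x, F) = 1/((19 - F) + (1/2)*1) = 1/((19 - F) + 1/2) = 1/(39/2 - F))
-99*q(t, -4) + 169/(-134) = -198/(39 - 2*(-4)) + 169/(-134) = -198/(39 + 8) + 169*(-1/134) = -198/47 - 169/134 = -34475/6298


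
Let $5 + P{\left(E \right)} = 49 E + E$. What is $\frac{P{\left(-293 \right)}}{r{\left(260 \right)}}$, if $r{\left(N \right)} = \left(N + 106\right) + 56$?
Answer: $- \frac{14655}{422} \approx -34.727$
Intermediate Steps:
$r{\left(N \right)} = 162 + N$ ($r{\left(N \right)} = \left(106 + N\right) + 56 = 162 + N$)
$P{\left(E \right)} = -5 + 50 E$ ($P{\left(E \right)} = -5 + \left(49 E + E\right) = -5 + 50 E$)
$\frac{P{\left(-293 \right)}}{r{\left(260 \right)}} = \frac{-5 + 50 \left(-293\right)}{162 + 260} = \frac{-5 - 14650}{422} = \left(-14655\right) \frac{1}{422} = - \frac{14655}{422}$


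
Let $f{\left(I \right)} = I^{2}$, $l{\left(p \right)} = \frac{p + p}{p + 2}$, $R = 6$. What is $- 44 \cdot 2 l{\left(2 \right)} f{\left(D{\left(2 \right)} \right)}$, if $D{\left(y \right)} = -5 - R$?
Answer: $-10648$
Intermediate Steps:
$l{\left(p \right)} = \frac{2 p}{2 + p}$
$D{\left(y \right)} = -11$ ($D{\left(y \right)} = -5 - 6 = -11$)
$- 44 \cdot 2 l{\left(2 \right)} f{\left(D{\left(2 \right)} \right)} = - 44 \cdot 2 \cdot 2 \cdot 2 \frac{1}{2 + 2} \left(-11\right)^{2} = - 44 \cdot 2 \cdot 2 \cdot 2 \cdot \frac{1}{4} \cdot 121 = - 44 \cdot 2 \cdot 1 \cdot 121 = \left(-44\right) 2 \cdot 121 = \left(-88\right) 121 = -10648$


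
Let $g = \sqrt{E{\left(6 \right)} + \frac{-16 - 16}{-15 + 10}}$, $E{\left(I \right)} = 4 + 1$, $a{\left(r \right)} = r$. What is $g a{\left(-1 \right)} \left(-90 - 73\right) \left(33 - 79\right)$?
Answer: $- \frac{7498 \sqrt{285}}{5} \approx -25316.0$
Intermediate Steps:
$E{\left(I \right)} = 5$
$g = \frac{\sqrt{285}}{5}$ ($g = \sqrt{5 + \frac{-16 - 16}{-15 + 10}} = \sqrt{5 - \frac{32}{-5}} = \sqrt{5 - - \frac{32}{5}} = \sqrt{5 + \frac{32}{5}} = \sqrt{\frac{57}{5}} = \frac{\sqrt{285}}{5} \approx 3.3764$)
$g a{\left(-1 \right)} \left(-90 - 73\right) \left(33 - 79\right) = \frac{\sqrt{285}}{5} \left(- \left(-90 - 73\right) \left(33 - 79\right)\right) = \frac{\sqrt{285}}{5} \left(- \left(-163\right) \left(-46\right)\right) = \frac{\sqrt{285}}{5} \left(\left(-1\right) 7498\right) = \frac{\sqrt{285}}{5} \left(-7498\right) = - \frac{7498 \sqrt{285}}{5}$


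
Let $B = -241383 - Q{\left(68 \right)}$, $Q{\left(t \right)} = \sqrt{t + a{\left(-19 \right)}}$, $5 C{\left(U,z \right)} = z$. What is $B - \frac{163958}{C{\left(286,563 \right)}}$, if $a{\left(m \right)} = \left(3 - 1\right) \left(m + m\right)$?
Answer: $- \frac{136718419}{563} - 2 i \sqrt{2} \approx -2.4284 \cdot 10^{5} - 2.8284 i$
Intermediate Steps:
$C{\left(U,z \right)} = \frac{z}{5}$
$a{\left(m \right)} = 4 m$ ($a{\left(m \right)} = 2 \cdot 2 m = 4 m$)
$Q{\left(t \right)} = \sqrt{-76 + t}$ ($Q{\left(t \right)} = \sqrt{t + 4 \left(-19\right)} = \sqrt{t - 76} = \sqrt{-76 + t}$)
$B = -241383 - 2 i \sqrt{2}$ ($B = -241383 - \sqrt{-76 + 68} = -241383 - \sqrt{-8} = -241383 - 2 i \sqrt{2} \approx -2.4138 \cdot 10^{5} - 2.8284 i$)
$B - \frac{163958}{C{\left(286,563 \right)}} = \left(-241383 - 2 i \sqrt{2}\right) - \frac{163958}{\frac{1}{5} \cdot 563} = \left(-241383 - 2 i \sqrt{2}\right) - \frac{163958}{\frac{563}{5}} = \left(-241383 - 2 i \sqrt{2}\right) - \frac{819790}{563} = - \frac{136718419}{563} - 2 i \sqrt{2}$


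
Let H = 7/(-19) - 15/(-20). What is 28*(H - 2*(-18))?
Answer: 19355/19 ≈ 1018.7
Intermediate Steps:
H = 29/76 (H = 7*(-1/19) - 15*(-1/20) = -7/19 + ¾ = 29/76 ≈ 0.38158)
28*(H - 2*(-18)) = 28*(29/76 - 2*(-18)) = 28*(29/76 + 36) = 28*(2765/76) = 19355/19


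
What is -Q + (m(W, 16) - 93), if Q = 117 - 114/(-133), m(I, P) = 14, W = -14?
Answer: -1378/7 ≈ -196.86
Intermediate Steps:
Q = 825/7 (Q = 117 - 114*(-1)/133 = 117 - 1*(-6/7) = 117 + 6/7 = 825/7 ≈ 117.86)
-Q + (m(W, 16) - 93) = -1*825/7 + (14 - 93) = -825/7 - 79 = -1378/7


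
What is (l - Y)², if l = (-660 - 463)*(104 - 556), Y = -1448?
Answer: 259125793936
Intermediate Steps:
l = 507596 (l = -1123*(-452) = 507596)
(l - Y)² = (507596 - 1*(-1448))² = (507596 + 1448)² = 509044² = 259125793936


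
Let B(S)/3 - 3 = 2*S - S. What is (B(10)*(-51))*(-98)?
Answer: 194922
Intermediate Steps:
B(S) = 9 + 3*S (B(S) = 9 + 3*(2*S - S) = 9 + 3*S)
(B(10)*(-51))*(-98) = ((9 + 3*10)*(-51))*(-98) = ((9 + 30)*(-51))*(-98) = (39*(-51))*(-98) = -1989*(-98) = 194922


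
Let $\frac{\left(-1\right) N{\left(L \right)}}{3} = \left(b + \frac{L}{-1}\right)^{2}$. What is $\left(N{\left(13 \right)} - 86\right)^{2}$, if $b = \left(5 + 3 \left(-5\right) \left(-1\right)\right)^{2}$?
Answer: $201954068449$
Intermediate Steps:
$b = 400$ ($b = \left(5 - -15\right)^{2} = \left(5 + 15\right)^{2} = 20^{2} = 400$)
$N{\left(L \right)} = - 3 \left(400 - L\right)^{2}$ ($N{\left(L \right)} = - 3 \left(400 + \frac{L}{-1}\right)^{2} = - 3 \left(400 + L \left(-1\right)\right)^{2} = - 3 \left(400 - L\right)^{2}$)
$\left(N{\left(13 \right)} - 86\right)^{2} = \left(- 3 \left(-400 + 13\right)^{2} - 86\right)^{2} = \left(- 3 \left(-387\right)^{2} - 86\right)^{2} = \left(\left(-3\right) 149769 - 86\right)^{2} = \left(-449307 - 86\right)^{2} = \left(-449393\right)^{2} = 201954068449$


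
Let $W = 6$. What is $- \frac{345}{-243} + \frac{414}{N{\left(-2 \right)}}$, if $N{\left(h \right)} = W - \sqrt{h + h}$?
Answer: $\frac{51451}{810} + \frac{207 i}{10} \approx 63.52 + 20.7 i$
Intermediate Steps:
$N{\left(h \right)} = 6 - \sqrt{2} \sqrt{h}$ ($N{\left(h \right)} = 6 - \sqrt{h + h} = 6 - \sqrt{2 h} = 6 - \sqrt{2} \sqrt{h}$)
$- \frac{345}{-243} + \frac{414}{N{\left(-2 \right)}} = - \frac{345}{-243} + \frac{414}{6 - \sqrt{2} \sqrt{-2}} = \left(-345\right) \left(- \frac{1}{243}\right) + \frac{414}{6 - \sqrt{2} i \sqrt{2}} = \frac{115}{81} + \frac{414}{6 - 2 i} = \frac{115}{81} + 414 \frac{6 + 2 i}{40} = \frac{115}{81} + \frac{207 \left(6 + 2 i\right)}{20}$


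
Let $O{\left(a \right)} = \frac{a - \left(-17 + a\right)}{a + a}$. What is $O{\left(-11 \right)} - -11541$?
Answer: $\frac{253885}{22} \approx 11540.0$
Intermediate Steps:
$O{\left(a \right)} = \frac{17}{2 a}$
$O{\left(-11 \right)} - -11541 = \frac{17}{2 \left(-11\right)} - -11541 = \frac{17}{2} \left(- \frac{1}{11}\right) + 11541 = - \frac{17}{22} + 11541 = \frac{253885}{22}$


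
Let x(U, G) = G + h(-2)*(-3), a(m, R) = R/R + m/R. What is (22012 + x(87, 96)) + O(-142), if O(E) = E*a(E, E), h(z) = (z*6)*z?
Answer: 21752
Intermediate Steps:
a(m, R) = 1 + m/R
h(z) = 6*z² (h(z) = (6*z)*z = 6*z²)
x(U, G) = -72 + G (x(U, G) = G + (6*(-2)²)*(-3) = G + (6*4)*(-3) = G + 24*(-3) = G - 72 = -72 + G)
O(E) = 2*E (O(E) = E*((E + E)/E) = E*((2*E)/E) = E*2 = 2*E)
(22012 + x(87, 96)) + O(-142) = (22012 + (-72 + 96)) + 2*(-142) = (22012 + 24) - 284 = 22036 - 284 = 21752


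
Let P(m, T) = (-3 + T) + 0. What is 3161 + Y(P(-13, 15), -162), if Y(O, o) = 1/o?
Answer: 512081/162 ≈ 3161.0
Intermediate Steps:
P(m, T) = -3 + T
3161 + Y(P(-13, 15), -162) = 3161 + 1/(-162) = 3161 - 1/162 = 512081/162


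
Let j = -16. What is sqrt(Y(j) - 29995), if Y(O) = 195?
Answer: 10*I*sqrt(298) ≈ 172.63*I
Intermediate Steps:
sqrt(Y(j) - 29995) = sqrt(195 - 29995) = sqrt(-29800) = 10*I*sqrt(298)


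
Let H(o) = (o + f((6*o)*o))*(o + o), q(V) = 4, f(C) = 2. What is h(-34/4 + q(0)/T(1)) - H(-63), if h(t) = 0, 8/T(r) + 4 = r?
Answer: -7686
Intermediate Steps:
T(r) = 8/(-4 + r)
H(o) = 2*o*(2 + o) (H(o) = (o + 2)*(o + o) = (2 + o)*(2*o) = 2*o*(2 + o))
h(-34/4 + q(0)/T(1)) - H(-63) = 0 - 2*(-63)*(2 - 63) = 0 - 2*(-63)*(-61) = 0 - 1*7686 = 0 - 7686 = -7686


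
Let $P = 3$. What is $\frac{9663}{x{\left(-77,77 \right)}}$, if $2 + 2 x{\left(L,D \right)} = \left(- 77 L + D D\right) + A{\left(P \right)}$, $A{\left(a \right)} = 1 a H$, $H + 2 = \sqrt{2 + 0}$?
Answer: $\frac{12722950}{7801249} - \frac{3221 \sqrt{2}}{7801249} \approx 1.6303$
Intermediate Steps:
$H = -2 + \sqrt{2}$ ($H = -2 + \sqrt{2 + 0} = -2 + \sqrt{2} \approx -0.58579$)
$A{\left(a \right)} = a \left(-2 + \sqrt{2}\right)$ ($A{\left(a \right)} = 1 a \left(-2 + \sqrt{2}\right) = a \left(-2 + \sqrt{2}\right)$)
$x{\left(L,D \right)} = -4 + \frac{D^{2}}{2} - \frac{77 L}{2} + \frac{3 \sqrt{2}}{2}$ ($x{\left(L,D \right)} = -1 + \frac{\left(- 77 L + D D\right) + 3 \left(-2 + \sqrt{2}\right)}{2} = -1 + \frac{\left(- 77 L + D^{2}\right) - \left(6 - 3 \sqrt{2}\right)}{2} = -1 + \frac{\left(D^{2} - 77 L\right) - \left(6 - 3 \sqrt{2}\right)}{2} = -1 + \frac{-6 + D^{2} - 77 L + 3 \sqrt{2}}{2} = -1 + \left(-3 + \frac{D^{2}}{2} - \frac{77 L}{2} + \frac{3 \sqrt{2}}{2}\right) = -4 + \frac{D^{2}}{2} - \frac{77 L}{2} + \frac{3 \sqrt{2}}{2}$)
$\frac{9663}{x{\left(-77,77 \right)}} = \frac{9663}{-4 + \frac{77^{2}}{2} - - \frac{5929}{2} + \frac{3 \sqrt{2}}{2}} = \frac{9663}{-4 + \frac{1}{2} \cdot 5929 + \frac{5929}{2} + \frac{3 \sqrt{2}}{2}} = \frac{9663}{-4 + \frac{5929}{2} + \frac{5929}{2} + \frac{3 \sqrt{2}}{2}} = \frac{9663}{5925 + \frac{3 \sqrt{2}}{2}}$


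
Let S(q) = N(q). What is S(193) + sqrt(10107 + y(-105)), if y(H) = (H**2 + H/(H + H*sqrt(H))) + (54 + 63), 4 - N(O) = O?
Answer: -189 + sqrt((21250 + 21249*I*sqrt(105))/(1 + I*sqrt(105))) ≈ -43.23 - 0.0003316*I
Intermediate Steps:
N(O) = 4 - O
S(q) = 4 - q
y(H) = 117 + H**2 + H/(H + H**(3/2)) (y(H) = (H**2 + H/(H + H**(3/2))) + 117 = 117 + H**2 + H/(H + H**(3/2)))
S(193) + sqrt(10107 + y(-105)) = (4 - 1*193) + sqrt(10107 + ((-105)**3 + (-105)**(7/2) + 117*(-105)**(3/2) + 118*(-105))/(-105 + (-105)**(3/2))) = (4 - 193) + sqrt(10107 + (-1157625 - 1157625*I*sqrt(105) + 117*(-105*I*sqrt(105)) - 12390)/(-105 - 105*I*sqrt(105))) = -189 + sqrt(10107 + (-1157625 - 1157625*I*sqrt(105) - 12285*I*sqrt(105) - 12390)/(-105 - 105*I*sqrt(105))) = -189 + sqrt(10107 + (-1170015 - 1169910*I*sqrt(105))/(-105 - 105*I*sqrt(105)))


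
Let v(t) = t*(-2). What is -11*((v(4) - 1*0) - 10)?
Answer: 198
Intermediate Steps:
v(t) = -2*t
-11*((v(4) - 1*0) - 10) = -11*((-2*4 - 1*0) - 10) = -11*((-8 + 0) - 10) = -11*(-8 - 10) = -11*(-18) = 198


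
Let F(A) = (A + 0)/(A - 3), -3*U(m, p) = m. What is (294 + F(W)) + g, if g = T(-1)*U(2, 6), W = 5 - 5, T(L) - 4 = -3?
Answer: 880/3 ≈ 293.33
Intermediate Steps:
U(m, p) = -m/3
T(L) = 1 (T(L) = 4 - 3 = 1)
W = 0
F(A) = A/(-3 + A)
g = -⅔ (g = 1*(-⅓*2) = 1*(-⅔) = -⅔ ≈ -0.66667)
(294 + F(W)) + g = (294 + 0/(-3 + 0)) - ⅔ = (294 + 0/(-3)) - ⅔ = (294 + 0*(-⅓)) - ⅔ = (294 + 0) - ⅔ = 294 - ⅔ = 880/3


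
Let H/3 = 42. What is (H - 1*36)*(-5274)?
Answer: -474660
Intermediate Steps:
H = 126 (H = 3*42 = 126)
(H - 1*36)*(-5274) = (126 - 1*36)*(-5274) = (126 - 36)*(-5274) = 90*(-5274) = -474660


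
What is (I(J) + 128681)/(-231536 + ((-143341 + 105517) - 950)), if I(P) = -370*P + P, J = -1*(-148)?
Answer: -74069/270310 ≈ -0.27401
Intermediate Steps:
J = 148
I(P) = -369*P
(I(J) + 128681)/(-231536 + ((-143341 + 105517) - 950)) = (-369*148 + 128681)/(-231536 + ((-143341 + 105517) - 950)) = (-54612 + 128681)/(-231536 + (-37824 - 950)) = 74069/(-231536 - 38774) = 74069/(-270310) = 74069*(-1/270310) = -74069/270310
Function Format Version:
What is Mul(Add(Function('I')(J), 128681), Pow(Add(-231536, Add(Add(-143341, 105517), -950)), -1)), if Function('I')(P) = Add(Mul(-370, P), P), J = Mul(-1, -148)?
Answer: Rational(-74069, 270310) ≈ -0.27401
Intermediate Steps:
J = 148
Function('I')(P) = Mul(-369, P)
Mul(Add(Function('I')(J), 128681), Pow(Add(-231536, Add(Add(-143341, 105517), -950)), -1)) = Mul(Add(Mul(-369, 148), 128681), Pow(Add(-231536, Add(Add(-143341, 105517), -950)), -1)) = Mul(Add(-54612, 128681), Pow(Add(-231536, Add(-37824, -950)), -1)) = Mul(74069, Pow(Add(-231536, -38774), -1)) = Mul(74069, Pow(-270310, -1)) = Mul(74069, Rational(-1, 270310)) = Rational(-74069, 270310)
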